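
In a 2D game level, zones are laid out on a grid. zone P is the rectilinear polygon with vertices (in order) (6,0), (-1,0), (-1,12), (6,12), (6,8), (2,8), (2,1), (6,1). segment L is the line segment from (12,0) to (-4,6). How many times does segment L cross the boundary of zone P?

The segment meets the boundary at (-1,4.875), (2,3.75).

2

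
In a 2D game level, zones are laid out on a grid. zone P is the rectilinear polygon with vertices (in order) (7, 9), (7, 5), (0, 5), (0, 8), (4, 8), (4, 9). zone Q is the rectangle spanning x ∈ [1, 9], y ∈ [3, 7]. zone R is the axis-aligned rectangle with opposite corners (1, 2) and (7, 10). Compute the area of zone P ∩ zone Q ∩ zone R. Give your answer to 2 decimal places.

The intersection is the polygon with vertices (1,5), (1,7), (7,7), (7,5).
By the shoelace formula its area is 12.00.

12.00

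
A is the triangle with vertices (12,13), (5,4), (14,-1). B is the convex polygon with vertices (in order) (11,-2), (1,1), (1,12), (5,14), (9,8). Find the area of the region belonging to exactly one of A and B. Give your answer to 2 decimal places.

127.30

|A| = 58, |B| = 107, |A∩B| = 18.8513.
|A △ B| = |A| + |B| − 2·|A∩B| = 58 + 107 − 37.7026 = 127.30.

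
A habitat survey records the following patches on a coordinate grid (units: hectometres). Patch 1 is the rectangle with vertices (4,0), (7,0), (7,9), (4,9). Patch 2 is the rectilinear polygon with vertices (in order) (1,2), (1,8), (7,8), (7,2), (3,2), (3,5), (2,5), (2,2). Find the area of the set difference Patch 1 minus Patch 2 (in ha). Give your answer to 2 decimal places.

9.00

|Patch 1| = 27, |Patch 1∩Patch 2| = 18.
|Patch 1 ∖ Patch 2| = |Patch 1| − |Patch 1∩Patch 2| = 27 − 18 = 9.00.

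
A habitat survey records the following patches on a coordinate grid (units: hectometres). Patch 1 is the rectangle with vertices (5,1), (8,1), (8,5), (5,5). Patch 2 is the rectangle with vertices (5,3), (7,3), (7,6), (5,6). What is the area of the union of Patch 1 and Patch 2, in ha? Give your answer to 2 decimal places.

By inclusion–exclusion:
Individual areas: |Patch 1| = 12, |Patch 2| = 6.
|Patch 1∩Patch 2|: x∈[5,7], y∈[3,5] → 2·2 = 4.
|Patch 1 ∪ Patch 2| = 18 − 4 = 14.00.

14.00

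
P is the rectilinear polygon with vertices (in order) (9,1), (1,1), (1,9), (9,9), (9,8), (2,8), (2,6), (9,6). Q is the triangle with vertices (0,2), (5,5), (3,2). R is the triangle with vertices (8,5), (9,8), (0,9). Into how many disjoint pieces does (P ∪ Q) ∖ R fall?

2

(P ∪ Q) ∖ R splits into 2 disjoint pieces (area 41.3833, area 4.4444).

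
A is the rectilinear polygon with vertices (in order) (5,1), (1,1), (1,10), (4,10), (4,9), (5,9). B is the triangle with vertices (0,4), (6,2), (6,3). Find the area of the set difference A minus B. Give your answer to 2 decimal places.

33.00

|A| = 35, |A∩B| = 2.
|A ∖ B| = |A| − |A∩B| = 35 − 2 = 33.00.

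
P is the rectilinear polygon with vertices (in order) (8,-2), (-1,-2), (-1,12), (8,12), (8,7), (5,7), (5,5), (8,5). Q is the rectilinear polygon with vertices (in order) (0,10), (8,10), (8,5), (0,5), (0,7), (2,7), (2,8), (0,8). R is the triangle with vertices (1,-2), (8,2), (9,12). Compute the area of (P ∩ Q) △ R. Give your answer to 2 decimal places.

|P ∩ Q| = 32.
|(P ∩ Q) ∩ R| = 3.
|(P ∩ Q) △ R| = 32 + 33 − 6 = 59.00.

59.00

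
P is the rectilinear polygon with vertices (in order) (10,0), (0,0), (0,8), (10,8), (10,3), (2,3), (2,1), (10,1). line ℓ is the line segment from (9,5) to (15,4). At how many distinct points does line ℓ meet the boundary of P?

The segment meets the boundary at (10,4.833).

1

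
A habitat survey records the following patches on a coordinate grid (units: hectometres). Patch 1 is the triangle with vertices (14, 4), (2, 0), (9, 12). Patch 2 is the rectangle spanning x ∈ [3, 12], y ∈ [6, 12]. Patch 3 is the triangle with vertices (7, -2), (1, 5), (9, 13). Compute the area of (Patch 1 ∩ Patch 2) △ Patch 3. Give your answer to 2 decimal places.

|Patch 1 ∩ Patch 2| = 21.3.
|(Patch 1 ∩ Patch 2) ∩ Patch 3| = 7.3198.
|(Patch 1 ∩ Patch 2) △ Patch 3| = 21.3 + 52 − 14.6395 = 58.66.

58.66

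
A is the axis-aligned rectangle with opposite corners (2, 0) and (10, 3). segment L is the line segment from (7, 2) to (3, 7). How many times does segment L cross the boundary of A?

1

The segment meets the boundary at (6.2,3).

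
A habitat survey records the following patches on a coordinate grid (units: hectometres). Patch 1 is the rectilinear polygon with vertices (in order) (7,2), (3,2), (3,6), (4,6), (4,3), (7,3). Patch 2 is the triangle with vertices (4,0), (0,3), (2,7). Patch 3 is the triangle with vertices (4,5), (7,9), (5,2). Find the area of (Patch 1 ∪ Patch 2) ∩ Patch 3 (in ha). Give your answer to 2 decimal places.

0.31

|Patch 1 ∪ Patch 2| = 17.6786.
|(Patch 1 ∪ Patch 2) ∩ Patch 3| = 0.31.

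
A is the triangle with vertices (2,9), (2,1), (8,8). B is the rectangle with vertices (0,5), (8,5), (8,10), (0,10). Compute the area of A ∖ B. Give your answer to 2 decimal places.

6.86

|A| = 24, |A∩B| = 17.1429.
|A ∖ B| = |A| − |A∩B| = 24 − 17.1429 = 6.86.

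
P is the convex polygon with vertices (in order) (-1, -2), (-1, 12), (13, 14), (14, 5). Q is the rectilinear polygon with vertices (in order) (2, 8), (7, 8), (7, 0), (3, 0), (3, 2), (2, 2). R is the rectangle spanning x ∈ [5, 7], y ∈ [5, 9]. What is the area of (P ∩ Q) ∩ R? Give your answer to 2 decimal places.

The region (P ∩ Q) ∩ R is the polygon with vertices (7,8), (7,5), (5,5), (5,8).
By the shoelace formula its area is 6.00.

6.00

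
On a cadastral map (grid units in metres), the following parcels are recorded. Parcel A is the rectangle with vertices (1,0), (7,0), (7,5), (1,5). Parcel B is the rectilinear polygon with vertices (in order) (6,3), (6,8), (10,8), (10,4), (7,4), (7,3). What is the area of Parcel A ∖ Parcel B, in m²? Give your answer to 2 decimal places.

28.00

|Parcel A| = 30, |Parcel A∩Parcel B| = 2.
|Parcel A ∖ Parcel B| = |Parcel A| − |Parcel A∩Parcel B| = 30 − 2 = 28.00.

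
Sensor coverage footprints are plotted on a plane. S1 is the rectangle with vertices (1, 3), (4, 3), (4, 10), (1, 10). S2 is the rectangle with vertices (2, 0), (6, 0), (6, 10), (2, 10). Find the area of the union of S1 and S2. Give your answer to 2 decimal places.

By inclusion–exclusion:
Individual areas: |S1| = 21, |S2| = 40.
|S1∩S2|: x∈[2,4], y∈[3,10] → 2·7 = 14.
|S1 ∪ S2| = 61 − 14 = 47.00.

47.00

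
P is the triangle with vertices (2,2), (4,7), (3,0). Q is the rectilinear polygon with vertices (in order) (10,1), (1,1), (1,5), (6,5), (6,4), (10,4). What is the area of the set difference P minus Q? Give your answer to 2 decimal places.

0.84

|P| = 4.5, |P∩Q| = 3.6643.
|P ∖ Q| = |P| − |P∩Q| = 4.5 − 3.6643 = 0.84.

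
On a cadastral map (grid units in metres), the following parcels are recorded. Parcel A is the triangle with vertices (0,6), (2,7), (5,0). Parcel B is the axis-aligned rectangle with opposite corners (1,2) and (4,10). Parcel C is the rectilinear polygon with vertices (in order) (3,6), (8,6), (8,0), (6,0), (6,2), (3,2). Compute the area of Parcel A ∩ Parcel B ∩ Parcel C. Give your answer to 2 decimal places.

1.43

The intersection is the polygon with vertices (4,2.333), (4,2), (3.333,2), (3,2.4), (3,4.667).
By the shoelace formula its area is 1.43.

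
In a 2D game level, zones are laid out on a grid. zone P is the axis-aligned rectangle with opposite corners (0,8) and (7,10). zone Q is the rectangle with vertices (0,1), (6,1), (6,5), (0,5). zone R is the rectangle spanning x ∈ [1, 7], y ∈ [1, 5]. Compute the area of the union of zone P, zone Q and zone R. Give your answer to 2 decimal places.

42.00

By inclusion–exclusion:
Individual areas: |zone P| = 14, |zone Q| = 24, |zone R| = 24.
|zone P∩zone Q| = 0 (no overlap).
|zone P∩zone R| = 0 (no overlap).
|zone Q∩zone R|: x∈[1,6], y∈[1,5] → 5·4 = 20.
|zone P∩zone Q∩zone R| = 0.
|zone P ∪ zone Q ∪ zone R| = 62 − 20 + 0 = 42.00.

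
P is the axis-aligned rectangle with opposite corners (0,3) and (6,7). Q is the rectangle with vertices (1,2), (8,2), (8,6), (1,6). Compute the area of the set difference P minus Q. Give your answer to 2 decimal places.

|P∩Q|: x∈[1,6], y∈[3,6] → 5·3 = 15.
|P| = 24.
|P ∖ Q| = |P| − |P∩Q| = 24 − 15 = 9.00.

9.00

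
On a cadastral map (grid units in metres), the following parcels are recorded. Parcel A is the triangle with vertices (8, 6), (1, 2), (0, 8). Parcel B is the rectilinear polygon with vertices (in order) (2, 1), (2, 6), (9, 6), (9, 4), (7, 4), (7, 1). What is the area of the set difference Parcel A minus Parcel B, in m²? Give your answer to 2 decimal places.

12.71

|Parcel A| = 23, |Parcel A∩Parcel B| = 10.2857.
|Parcel A ∖ Parcel B| = |Parcel A| − |Parcel A∩Parcel B| = 23 − 10.2857 = 12.71.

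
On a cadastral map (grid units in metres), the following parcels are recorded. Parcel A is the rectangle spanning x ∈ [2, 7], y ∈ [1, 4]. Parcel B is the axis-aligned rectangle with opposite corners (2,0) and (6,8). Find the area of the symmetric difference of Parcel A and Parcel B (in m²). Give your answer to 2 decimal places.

23.00

|Parcel A∩Parcel B|: x∈[2,6], y∈[1,4] → 4·3 = 12.
|Parcel A △ Parcel B| = |Parcel A| + |Parcel B| − 2·|Parcel A∩Parcel B| = 15 + 32 − 24 = 23.00.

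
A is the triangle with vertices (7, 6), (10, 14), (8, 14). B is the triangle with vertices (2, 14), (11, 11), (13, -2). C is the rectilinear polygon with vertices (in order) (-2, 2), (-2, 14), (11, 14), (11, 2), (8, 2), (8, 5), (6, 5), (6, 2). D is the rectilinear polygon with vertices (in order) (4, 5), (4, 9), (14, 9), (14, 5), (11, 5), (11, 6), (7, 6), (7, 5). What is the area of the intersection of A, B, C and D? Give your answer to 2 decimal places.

The intersection is the polygon with vertices (7.375,9), (8.125,9), (7.176,6.471), (7.077,6.615).
By the shoelace formula its area is 1.09.

1.09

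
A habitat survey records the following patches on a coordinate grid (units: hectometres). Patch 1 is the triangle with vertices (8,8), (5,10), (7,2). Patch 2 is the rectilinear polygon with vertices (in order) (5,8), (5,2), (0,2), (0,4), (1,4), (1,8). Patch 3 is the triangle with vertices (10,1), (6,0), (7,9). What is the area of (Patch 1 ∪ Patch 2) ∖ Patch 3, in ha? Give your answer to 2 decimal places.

31.32

|Patch 1 ∪ Patch 2| = 36.
|(Patch 1 ∪ Patch 2) ∩ Patch 3| = 4.678.
|(Patch 1 ∪ Patch 2) ∖ Patch 3| = 36 − 4.678 = 31.32.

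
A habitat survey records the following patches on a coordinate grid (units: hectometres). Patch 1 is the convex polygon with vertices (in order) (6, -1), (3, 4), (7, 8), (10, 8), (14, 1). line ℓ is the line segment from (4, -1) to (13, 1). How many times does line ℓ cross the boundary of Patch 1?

1

The segment meets the boundary at (5.765,-0.608).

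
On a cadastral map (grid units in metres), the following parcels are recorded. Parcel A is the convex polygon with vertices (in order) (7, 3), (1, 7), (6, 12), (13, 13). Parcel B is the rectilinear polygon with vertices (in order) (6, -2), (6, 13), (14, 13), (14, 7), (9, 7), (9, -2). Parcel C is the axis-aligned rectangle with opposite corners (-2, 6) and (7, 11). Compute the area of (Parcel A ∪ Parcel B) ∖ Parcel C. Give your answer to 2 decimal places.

74.72

|Parcel A ∪ Parcel B| = 95.9667.
|(Parcel A ∪ Parcel B) ∩ Parcel C| = 21.25.
|(Parcel A ∪ Parcel B) ∖ Parcel C| = 95.9667 − 21.25 = 74.72.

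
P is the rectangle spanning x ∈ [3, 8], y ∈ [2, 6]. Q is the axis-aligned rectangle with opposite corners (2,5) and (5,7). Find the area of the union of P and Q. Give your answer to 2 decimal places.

24.00

By inclusion–exclusion:
Individual areas: |P| = 20, |Q| = 6.
|P∩Q|: x∈[3,5], y∈[5,6] → 2·1 = 2.
|P ∪ Q| = 26 − 2 = 24.00.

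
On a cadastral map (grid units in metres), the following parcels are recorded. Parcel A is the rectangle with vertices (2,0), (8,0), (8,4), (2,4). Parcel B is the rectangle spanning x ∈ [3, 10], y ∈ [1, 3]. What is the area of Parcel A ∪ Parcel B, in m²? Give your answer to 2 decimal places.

By inclusion–exclusion:
Individual areas: |Parcel A| = 24, |Parcel B| = 14.
|Parcel A∩Parcel B|: x∈[3,8], y∈[1,3] → 5·2 = 10.
|Parcel A ∪ Parcel B| = 38 − 10 = 28.00.

28.00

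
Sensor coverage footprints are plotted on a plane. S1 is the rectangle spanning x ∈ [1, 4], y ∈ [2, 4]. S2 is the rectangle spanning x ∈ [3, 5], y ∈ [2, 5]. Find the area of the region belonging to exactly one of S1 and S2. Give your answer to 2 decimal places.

8.00

|S1∩S2|: x∈[3,4], y∈[2,4] → 1·2 = 2.
|S1 △ S2| = |S1| + |S2| − 2·|S1∩S2| = 6 + 6 − 4 = 8.00.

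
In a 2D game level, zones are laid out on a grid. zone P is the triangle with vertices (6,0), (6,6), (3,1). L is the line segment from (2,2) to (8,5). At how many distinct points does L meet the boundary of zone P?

2

The segment meets the boundary at (6,4), (4.286,3.143).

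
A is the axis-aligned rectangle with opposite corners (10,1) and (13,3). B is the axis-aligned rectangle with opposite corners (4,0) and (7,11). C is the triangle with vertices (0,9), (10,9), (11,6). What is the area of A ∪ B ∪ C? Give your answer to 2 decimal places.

By inclusion–exclusion:
Individual areas: |A| = 6, |B| = 33, |C| = 15.
|A∩B| = 0 (no overlap).
|A∩C| = 0.
|B∩C| = 4.5.
|A∩B∩C| = 0.
|A ∪ B ∪ C| = 54 − 4.5 + 0 = 49.50.

49.50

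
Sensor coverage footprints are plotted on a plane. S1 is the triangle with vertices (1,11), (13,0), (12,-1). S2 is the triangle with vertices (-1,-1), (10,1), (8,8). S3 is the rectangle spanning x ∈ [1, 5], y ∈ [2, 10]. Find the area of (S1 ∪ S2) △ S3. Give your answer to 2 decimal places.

68.09

|S1 ∪ S2| = 47.703.
|(S1 ∪ S2) ∩ S3| = 5.8068.
|(S1 ∪ S2) △ S3| = 47.703 + 32 − 11.6136 = 68.09.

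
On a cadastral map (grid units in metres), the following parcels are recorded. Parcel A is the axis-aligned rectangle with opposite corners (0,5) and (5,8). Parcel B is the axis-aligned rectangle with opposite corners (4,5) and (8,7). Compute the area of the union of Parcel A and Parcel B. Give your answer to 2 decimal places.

By inclusion–exclusion:
Individual areas: |Parcel A| = 15, |Parcel B| = 8.
|Parcel A∩Parcel B|: x∈[4,5], y∈[5,7] → 1·2 = 2.
|Parcel A ∪ Parcel B| = 23 − 2 = 21.00.

21.00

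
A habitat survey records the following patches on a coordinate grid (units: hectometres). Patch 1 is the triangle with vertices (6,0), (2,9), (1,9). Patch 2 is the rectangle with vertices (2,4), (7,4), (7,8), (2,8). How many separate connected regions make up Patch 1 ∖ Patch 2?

2

Patch 1 ∖ Patch 2 splits into 2 disjoint pieces (area 0.8889, area 1.1222).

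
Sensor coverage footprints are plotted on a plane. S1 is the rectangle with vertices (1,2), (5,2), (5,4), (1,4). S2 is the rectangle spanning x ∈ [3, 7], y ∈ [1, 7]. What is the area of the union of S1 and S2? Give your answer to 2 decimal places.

28.00

By inclusion–exclusion:
Individual areas: |S1| = 8, |S2| = 24.
|S1∩S2|: x∈[3,5], y∈[2,4] → 2·2 = 4.
|S1 ∪ S2| = 32 − 4 = 28.00.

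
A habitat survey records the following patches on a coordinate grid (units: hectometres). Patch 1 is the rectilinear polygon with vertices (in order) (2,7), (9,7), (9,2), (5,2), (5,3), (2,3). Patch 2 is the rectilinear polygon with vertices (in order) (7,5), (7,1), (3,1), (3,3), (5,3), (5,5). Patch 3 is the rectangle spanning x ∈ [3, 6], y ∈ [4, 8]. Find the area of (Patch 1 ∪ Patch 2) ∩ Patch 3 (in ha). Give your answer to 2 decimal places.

9.00

The region (Patch 1 ∪ Patch 2) ∩ Patch 3 is the polygon with vertices (6,7), (6,4), (3,4), (3,7).
By the shoelace formula its area is 9.00.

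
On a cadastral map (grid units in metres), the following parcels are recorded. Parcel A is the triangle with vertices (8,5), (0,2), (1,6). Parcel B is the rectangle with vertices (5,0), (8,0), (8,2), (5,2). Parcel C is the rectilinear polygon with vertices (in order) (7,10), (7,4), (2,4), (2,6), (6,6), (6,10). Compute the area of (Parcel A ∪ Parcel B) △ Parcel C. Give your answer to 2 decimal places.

20.54

|Parcel A ∪ Parcel B| = 20.5.
|(Parcel A ∪ Parcel B) ∩ Parcel C| = 6.9792.
|(Parcel A ∪ Parcel B) △ Parcel C| = 20.5 + 14 − 13.9583 = 20.54.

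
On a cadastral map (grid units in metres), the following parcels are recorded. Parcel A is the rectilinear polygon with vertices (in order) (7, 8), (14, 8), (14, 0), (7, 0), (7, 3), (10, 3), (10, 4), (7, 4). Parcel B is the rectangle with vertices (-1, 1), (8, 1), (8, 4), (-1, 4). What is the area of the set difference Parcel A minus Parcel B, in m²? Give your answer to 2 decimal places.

|Parcel A| = 53, |Parcel A∩Parcel B| = 2.
|Parcel A ∖ Parcel B| = |Parcel A| − |Parcel A∩Parcel B| = 53 − 2 = 51.00.

51.00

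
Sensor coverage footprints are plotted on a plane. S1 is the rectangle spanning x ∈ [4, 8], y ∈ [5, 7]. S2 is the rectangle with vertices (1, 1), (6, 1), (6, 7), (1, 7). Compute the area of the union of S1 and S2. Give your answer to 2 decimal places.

34.00

By inclusion–exclusion:
Individual areas: |S1| = 8, |S2| = 30.
|S1∩S2|: x∈[4,6], y∈[5,7] → 2·2 = 4.
|S1 ∪ S2| = 38 − 4 = 34.00.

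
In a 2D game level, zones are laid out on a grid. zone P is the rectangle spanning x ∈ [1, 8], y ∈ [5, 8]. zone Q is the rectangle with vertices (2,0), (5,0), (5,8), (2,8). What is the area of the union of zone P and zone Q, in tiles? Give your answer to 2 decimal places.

By inclusion–exclusion:
Individual areas: |zone P| = 21, |zone Q| = 24.
|zone P∩zone Q|: x∈[2,5], y∈[5,8] → 3·3 = 9.
|zone P ∪ zone Q| = 45 − 9 = 36.00.

36.00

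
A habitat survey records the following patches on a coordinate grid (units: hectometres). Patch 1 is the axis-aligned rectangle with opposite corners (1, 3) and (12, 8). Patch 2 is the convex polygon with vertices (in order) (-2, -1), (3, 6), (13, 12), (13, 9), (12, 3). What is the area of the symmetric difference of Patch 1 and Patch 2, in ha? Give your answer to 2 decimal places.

47.77

|Patch 1| = 55, |Patch 2| = 82.5, |Patch 1∩Patch 2| = 44.8667.
|Patch 1 △ Patch 2| = |Patch 1| + |Patch 2| − 2·|Patch 1∩Patch 2| = 55 + 82.5 − 89.7333 = 47.77.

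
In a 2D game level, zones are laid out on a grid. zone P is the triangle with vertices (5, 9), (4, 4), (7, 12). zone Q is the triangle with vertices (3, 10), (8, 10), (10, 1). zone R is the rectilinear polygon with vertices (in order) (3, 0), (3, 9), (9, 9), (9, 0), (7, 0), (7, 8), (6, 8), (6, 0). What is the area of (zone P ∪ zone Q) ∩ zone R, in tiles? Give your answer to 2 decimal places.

14.71

|zone P ∪ zone Q| = 24.127.
|(zone P ∪ zone Q) ∩ zone R| = 14.71.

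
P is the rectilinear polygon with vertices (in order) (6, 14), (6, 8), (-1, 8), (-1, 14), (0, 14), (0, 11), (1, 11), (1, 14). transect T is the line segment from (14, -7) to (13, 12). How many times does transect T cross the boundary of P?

0

The segment lies entirely outside P and never meets its boundary.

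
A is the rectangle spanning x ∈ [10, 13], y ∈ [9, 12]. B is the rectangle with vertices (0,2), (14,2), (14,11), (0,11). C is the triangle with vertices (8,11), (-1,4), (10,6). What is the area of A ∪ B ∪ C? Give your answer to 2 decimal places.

By inclusion–exclusion:
Individual areas: |A| = 9, |B| = 126, |C| = 29.5.
|A∩B|: x∈[10,13], y∈[9,11] → 3·2 = 6.
|A∩C| = 0.
|B∩C| = 29.202.
|A∩B∩C| = 0.
|A ∪ B ∪ C| = 164.5 − 35.202 + 0 = 129.30.

129.30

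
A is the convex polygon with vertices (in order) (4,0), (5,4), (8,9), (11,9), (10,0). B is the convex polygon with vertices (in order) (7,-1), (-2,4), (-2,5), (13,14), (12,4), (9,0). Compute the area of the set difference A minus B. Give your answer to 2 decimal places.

|A| = 44, |A∩B| = 42.8662.
|A ∖ B| = |A| − |A∩B| = 44 − 42.8662 = 1.13.

1.13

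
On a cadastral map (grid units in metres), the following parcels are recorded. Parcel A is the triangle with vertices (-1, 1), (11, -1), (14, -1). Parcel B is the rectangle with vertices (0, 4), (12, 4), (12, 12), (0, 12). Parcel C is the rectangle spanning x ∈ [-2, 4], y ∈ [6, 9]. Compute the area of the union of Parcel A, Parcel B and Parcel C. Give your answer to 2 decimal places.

By inclusion–exclusion:
Individual areas: |Parcel A| = 3, |Parcel B| = 96, |Parcel C| = 18.
|Parcel A∩Parcel B| = 0.
|Parcel A∩Parcel C| = 0.
|Parcel B∩Parcel C|: x∈[0,4], y∈[6,9] → 4·3 = 12.
|Parcel A∩Parcel B∩Parcel C| = 0.
|Parcel A ∪ Parcel B ∪ Parcel C| = 117 − 12 + 0 = 105.00.

105.00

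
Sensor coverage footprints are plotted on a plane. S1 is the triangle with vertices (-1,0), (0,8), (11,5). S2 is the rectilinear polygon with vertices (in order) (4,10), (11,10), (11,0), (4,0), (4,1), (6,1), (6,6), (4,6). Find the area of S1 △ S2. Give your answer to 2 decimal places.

85.72

|S1| = 45.5, |S2| = 60, |S1∩S2| = 9.8902.
|S1 △ S2| = |S1| + |S2| − 2·|S1∩S2| = 45.5 + 60 − 19.7803 = 85.72.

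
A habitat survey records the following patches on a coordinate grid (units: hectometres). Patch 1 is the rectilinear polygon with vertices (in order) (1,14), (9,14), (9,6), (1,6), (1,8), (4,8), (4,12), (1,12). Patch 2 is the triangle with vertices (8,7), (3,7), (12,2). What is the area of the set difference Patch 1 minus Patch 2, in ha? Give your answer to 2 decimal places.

|Patch 1| = 52, |Patch 1∩Patch 2| = 4.5.
|Patch 1 ∖ Patch 2| = |Patch 1| − |Patch 1∩Patch 2| = 52 − 4.5 = 47.50.

47.50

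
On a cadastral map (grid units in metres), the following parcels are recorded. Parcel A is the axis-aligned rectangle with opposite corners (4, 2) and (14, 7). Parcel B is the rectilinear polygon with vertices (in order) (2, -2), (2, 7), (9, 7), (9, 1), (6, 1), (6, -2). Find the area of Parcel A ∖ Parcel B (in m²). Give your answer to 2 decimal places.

|Parcel A| = 50, |Parcel A∩Parcel B| = 25.
|Parcel A ∖ Parcel B| = |Parcel A| − |Parcel A∩Parcel B| = 50 − 25 = 25.00.

25.00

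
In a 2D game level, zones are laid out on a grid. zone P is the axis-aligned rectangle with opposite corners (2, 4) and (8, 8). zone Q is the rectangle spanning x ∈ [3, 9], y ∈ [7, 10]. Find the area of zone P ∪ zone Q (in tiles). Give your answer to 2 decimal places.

By inclusion–exclusion:
Individual areas: |zone P| = 24, |zone Q| = 18.
|zone P∩zone Q|: x∈[3,8], y∈[7,8] → 5·1 = 5.
|zone P ∪ zone Q| = 42 − 5 = 37.00.

37.00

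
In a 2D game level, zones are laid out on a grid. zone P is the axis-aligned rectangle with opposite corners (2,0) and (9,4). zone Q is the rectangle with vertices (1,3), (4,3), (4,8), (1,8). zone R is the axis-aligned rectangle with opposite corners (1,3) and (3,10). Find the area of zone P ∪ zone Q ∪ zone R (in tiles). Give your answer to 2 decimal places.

45.00

By inclusion–exclusion:
Individual areas: |zone P| = 28, |zone Q| = 15, |zone R| = 14.
|zone P∩zone Q|: x∈[2,4], y∈[3,4] → 2·1 = 2.
|zone P∩zone R|: x∈[2,3], y∈[3,4] → 1·1 = 1.
|zone Q∩zone R|: x∈[1,3], y∈[3,8] → 2·5 = 10.
|zone P∩zone Q∩zone R| = 1.
|zone P ∪ zone Q ∪ zone R| = 57 − 13 + 1 = 45.00.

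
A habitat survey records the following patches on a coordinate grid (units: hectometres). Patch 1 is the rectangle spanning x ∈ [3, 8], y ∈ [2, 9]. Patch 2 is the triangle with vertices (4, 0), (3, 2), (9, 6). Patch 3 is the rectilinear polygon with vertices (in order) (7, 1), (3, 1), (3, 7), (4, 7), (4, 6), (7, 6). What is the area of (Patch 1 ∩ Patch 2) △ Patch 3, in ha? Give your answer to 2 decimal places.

17.53

|Patch 1 ∩ Patch 2| = 5.0667.
|(Patch 1 ∩ Patch 2) ∩ Patch 3| = 4.2667.
|(Patch 1 ∩ Patch 2) △ Patch 3| = 5.0667 + 21 − 8.5333 = 17.53.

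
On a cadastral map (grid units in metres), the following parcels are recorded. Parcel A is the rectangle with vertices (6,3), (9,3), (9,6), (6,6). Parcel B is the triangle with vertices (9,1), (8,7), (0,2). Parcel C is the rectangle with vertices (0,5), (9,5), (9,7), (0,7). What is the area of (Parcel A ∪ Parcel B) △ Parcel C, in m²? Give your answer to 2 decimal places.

37.63

|Parcel A ∪ Parcel B| = 28.3.
|(Parcel A ∪ Parcel B) ∩ Parcel C| = 4.3333.
|(Parcel A ∪ Parcel B) △ Parcel C| = 28.3 + 18 − 8.6667 = 37.63.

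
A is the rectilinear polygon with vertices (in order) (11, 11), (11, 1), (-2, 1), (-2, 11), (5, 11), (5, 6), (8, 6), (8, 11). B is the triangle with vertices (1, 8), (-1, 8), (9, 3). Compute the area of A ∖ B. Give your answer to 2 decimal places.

110.00

|A| = 115, |A∩B| = 5.
|A ∖ B| = |A| − |A∩B| = 115 − 5 = 110.00.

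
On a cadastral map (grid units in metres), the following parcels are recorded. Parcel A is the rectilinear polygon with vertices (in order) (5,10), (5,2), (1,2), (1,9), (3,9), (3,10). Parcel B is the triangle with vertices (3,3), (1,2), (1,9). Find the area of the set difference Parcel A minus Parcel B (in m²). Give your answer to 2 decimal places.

23.00

|Parcel A| = 30, |Parcel A∩Parcel B| = 7.
|Parcel A ∖ Parcel B| = |Parcel A| − |Parcel A∩Parcel B| = 30 − 7 = 23.00.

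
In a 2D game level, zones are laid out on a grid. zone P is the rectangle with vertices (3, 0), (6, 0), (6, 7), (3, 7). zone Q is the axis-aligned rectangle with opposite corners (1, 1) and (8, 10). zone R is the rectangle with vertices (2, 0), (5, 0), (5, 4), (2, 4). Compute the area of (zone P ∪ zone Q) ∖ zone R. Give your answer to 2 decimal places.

|zone P ∪ zone Q| = 66.
|(zone P ∪ zone Q) ∩ zone R| = 11.
|(zone P ∪ zone Q) ∖ zone R| = 66 − 11 = 55.00.

55.00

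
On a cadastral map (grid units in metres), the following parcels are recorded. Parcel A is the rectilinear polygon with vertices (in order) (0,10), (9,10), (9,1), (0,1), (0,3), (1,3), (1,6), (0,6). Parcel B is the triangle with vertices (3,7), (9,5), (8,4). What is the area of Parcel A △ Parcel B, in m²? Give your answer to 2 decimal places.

74.00

|Parcel A| = 78, |Parcel B| = 4, |Parcel A∩Parcel B| = 4.
|Parcel A △ Parcel B| = |Parcel A| + |Parcel B| − 2·|Parcel A∩Parcel B| = 78 + 4 − 8 = 74.00.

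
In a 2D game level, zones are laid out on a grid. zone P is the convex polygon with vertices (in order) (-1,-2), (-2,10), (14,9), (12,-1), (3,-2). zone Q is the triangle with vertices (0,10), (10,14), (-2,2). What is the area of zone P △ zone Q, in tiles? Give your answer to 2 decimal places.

|zone P| = 161.5, |zone Q| = 36, |zone P∩zone Q| = 21.7792.
|zone P △ zone Q| = |zone P| + |zone Q| − 2·|zone P∩zone Q| = 161.5 + 36 − 43.5584 = 153.94.

153.94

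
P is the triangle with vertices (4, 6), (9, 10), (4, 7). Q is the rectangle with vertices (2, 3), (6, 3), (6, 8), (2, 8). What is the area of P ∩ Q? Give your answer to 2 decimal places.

The intersection is the polygon with vertices (4,6), (4,7), (5.667,8), (6,8), (6,7.6).
By the shoelace formula its area is 1.57.

1.57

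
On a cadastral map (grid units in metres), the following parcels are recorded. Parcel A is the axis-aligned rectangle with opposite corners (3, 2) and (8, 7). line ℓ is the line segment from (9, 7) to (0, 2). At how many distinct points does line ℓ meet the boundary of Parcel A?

2

The segment meets the boundary at (3,3.667), (8,6.444).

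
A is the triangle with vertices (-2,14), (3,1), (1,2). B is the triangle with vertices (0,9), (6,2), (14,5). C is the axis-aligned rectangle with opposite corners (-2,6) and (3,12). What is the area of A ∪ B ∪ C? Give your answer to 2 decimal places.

69.60

By inclusion–exclusion:
Individual areas: |A| = 10.5, |B| = 37, |C| = 30.
|A∩B| = 0.
|A∩C| = 4.0385.
|B∩C| = 3.8571.
|A∩B∩C| = 0.
|A ∪ B ∪ C| = 77.5 − 7.8956 + 0 = 69.60.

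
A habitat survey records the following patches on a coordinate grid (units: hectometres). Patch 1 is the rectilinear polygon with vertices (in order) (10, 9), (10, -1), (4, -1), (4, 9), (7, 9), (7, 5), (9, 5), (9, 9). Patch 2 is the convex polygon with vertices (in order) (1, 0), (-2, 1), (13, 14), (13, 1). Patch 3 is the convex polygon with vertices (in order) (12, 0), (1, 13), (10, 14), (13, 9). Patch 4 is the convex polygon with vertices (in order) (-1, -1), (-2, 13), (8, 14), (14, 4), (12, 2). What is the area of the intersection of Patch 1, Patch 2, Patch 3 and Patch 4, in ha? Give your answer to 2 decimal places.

8.98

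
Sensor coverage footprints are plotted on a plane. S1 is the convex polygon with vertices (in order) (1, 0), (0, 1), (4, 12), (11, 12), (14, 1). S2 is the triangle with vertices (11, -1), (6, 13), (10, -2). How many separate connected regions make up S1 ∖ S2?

S1 ∖ S2 splits into 2 disjoint pieces (area 69.1983, area 46.4807).

2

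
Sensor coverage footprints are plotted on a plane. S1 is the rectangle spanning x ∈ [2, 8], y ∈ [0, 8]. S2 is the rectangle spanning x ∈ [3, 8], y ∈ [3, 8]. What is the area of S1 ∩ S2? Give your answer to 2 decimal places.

|S1∩S2|: x∈[3,8], y∈[3,8] → 5·5 = 25.

25.00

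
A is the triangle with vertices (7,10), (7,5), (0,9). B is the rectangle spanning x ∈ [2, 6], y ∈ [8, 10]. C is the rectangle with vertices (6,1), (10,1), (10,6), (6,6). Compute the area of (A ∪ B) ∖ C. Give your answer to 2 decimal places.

|A ∪ B| = 19.2143.
|(A ∪ B) ∩ C| = 0.7143.
|(A ∪ B) ∖ C| = 19.2143 − 0.7143 = 18.50.

18.50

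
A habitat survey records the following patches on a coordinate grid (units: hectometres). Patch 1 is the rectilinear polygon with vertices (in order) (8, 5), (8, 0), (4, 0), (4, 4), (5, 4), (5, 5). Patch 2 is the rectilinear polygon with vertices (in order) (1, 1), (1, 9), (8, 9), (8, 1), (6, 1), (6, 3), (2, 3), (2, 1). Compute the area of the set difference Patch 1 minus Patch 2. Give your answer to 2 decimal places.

|Patch 1| = 19, |Patch 1∩Patch 2| = 11.
|Patch 1 ∖ Patch 2| = |Patch 1| − |Patch 1∩Patch 2| = 19 − 11 = 8.00.

8.00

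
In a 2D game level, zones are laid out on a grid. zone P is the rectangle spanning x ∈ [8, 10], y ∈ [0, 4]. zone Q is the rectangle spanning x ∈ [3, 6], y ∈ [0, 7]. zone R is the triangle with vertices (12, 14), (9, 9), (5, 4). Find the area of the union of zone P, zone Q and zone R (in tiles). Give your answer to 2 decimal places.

31.41

By inclusion–exclusion:
Individual areas: |zone P| = 8, |zone Q| = 21, |zone R| = 2.5.
|zone P∩zone Q| = 0 (no overlap).
|zone P∩zone R| = 0.
|zone Q∩zone R| = 0.0893.
|zone P∩zone Q∩zone R| = 0.
|zone P ∪ zone Q ∪ zone R| = 31.5 − 0.0893 + 0 = 31.41.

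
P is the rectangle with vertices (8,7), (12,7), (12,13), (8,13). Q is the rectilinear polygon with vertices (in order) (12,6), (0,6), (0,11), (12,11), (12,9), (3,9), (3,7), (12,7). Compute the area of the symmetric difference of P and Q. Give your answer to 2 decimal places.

50.00

|P| = 24, |Q| = 42, |P∩Q| = 8.
|P △ Q| = |P| + |Q| − 2·|P∩Q| = 24 + 42 − 16 = 50.00.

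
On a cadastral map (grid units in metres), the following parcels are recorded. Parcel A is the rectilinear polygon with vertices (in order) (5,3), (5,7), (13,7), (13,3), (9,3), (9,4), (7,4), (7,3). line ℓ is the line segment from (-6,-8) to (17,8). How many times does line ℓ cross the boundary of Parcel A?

The segment meets the boundary at (13,5.217), (9.812,3).

2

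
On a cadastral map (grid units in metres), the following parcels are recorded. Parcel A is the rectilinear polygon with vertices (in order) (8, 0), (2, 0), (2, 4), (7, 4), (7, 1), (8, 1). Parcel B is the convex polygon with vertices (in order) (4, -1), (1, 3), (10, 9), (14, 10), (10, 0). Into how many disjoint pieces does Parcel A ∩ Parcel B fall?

1

Parcel A ∩ Parcel B is a single connected region.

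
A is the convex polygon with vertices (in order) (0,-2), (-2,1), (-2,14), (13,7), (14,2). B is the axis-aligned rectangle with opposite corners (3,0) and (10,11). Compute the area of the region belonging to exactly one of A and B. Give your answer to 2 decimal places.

103.06

|A| = 163, |B| = 77, |A∩B| = 68.4714.
|A △ B| = |A| + |B| − 2·|A∩B| = 163 + 77 − 136.9429 = 103.06.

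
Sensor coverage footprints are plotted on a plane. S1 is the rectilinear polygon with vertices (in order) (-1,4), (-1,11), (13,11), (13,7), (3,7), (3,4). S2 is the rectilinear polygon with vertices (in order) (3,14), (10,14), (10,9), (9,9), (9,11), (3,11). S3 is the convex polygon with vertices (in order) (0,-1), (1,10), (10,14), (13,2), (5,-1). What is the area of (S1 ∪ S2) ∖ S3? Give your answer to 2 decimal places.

|S1 ∪ S2| = 89.
|(S1 ∪ S2) ∩ S3| = 57.6364.
|(S1 ∪ S2) ∖ S3| = 89 − 57.6364 = 31.36.

31.36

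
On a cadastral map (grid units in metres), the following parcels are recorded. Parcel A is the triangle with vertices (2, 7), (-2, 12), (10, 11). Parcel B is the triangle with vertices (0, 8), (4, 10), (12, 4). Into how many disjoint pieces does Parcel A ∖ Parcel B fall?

2

Parcel A ∖ Parcel B splits into 2 disjoint pieces (area 0.1273, area 21.2571).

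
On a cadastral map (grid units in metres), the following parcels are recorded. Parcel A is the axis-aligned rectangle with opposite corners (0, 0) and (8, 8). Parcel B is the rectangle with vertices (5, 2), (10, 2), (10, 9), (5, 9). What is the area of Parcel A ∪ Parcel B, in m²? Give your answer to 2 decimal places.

81.00

By inclusion–exclusion:
Individual areas: |Parcel A| = 64, |Parcel B| = 35.
|Parcel A∩Parcel B|: x∈[5,8], y∈[2,8] → 3·6 = 18.
|Parcel A ∪ Parcel B| = 99 − 18 = 81.00.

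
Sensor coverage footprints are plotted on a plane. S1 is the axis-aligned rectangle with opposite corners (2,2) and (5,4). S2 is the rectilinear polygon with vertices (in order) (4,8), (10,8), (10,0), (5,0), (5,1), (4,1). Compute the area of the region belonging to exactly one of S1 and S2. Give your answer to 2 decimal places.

49.00

|S1| = 6, |S2| = 47, |S1∩S2| = 2.
|S1 △ S2| = |S1| + |S2| − 2·|S1∩S2| = 6 + 47 − 4 = 49.00.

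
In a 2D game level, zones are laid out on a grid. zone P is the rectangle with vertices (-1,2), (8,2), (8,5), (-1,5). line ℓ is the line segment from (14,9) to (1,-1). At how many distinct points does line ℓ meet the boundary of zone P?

The segment meets the boundary at (4.9,2), (8,4.385).

2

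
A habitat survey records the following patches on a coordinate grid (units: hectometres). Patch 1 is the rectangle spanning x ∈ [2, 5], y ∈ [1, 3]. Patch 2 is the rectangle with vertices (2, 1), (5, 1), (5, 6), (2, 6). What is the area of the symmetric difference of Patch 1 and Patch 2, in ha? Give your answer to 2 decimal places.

|Patch 1∩Patch 2|: x∈[2,5], y∈[1,3] → 3·2 = 6.
|Patch 1 △ Patch 2| = |Patch 1| + |Patch 2| − 2·|Patch 1∩Patch 2| = 6 + 15 − 12 = 9.00.

9.00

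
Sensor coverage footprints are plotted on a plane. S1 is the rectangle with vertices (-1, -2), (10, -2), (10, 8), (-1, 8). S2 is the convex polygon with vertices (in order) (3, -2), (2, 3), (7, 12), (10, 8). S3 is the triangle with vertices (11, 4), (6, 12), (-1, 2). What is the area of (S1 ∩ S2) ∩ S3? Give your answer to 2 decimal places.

The region (S1 ∩ S2) ∩ S3 is the polygon with vertices (6.698,3.283), (2.097,2.516), (2,3), (4.778,8), (8.5,8), (9.207,6.868).
By the shoelace formula its area is 23.97.

23.97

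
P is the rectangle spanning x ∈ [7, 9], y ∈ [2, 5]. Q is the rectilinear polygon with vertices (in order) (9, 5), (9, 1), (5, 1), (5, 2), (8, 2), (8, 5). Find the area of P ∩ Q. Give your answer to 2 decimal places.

3.00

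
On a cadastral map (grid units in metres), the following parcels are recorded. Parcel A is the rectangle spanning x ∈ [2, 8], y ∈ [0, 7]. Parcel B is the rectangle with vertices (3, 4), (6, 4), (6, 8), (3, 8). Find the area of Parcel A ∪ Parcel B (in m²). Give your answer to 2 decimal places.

By inclusion–exclusion:
Individual areas: |Parcel A| = 42, |Parcel B| = 12.
|Parcel A∩Parcel B|: x∈[3,6], y∈[4,7] → 3·3 = 9.
|Parcel A ∪ Parcel B| = 54 − 9 = 45.00.

45.00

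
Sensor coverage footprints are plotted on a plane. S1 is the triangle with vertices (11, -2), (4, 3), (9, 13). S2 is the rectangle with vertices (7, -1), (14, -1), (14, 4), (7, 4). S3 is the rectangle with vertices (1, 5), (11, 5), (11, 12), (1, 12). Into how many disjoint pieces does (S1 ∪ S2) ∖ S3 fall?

2

(S1 ∪ S2) ∖ S3 splits into 2 disjoint pieces (area 46.981, area 0.3167).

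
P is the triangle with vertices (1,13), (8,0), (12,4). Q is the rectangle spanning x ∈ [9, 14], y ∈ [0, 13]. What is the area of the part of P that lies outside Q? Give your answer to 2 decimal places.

31.82

|P| = 40, |P∩Q| = 8.1818.
|P ∖ Q| = |P| − |P∩Q| = 40 − 8.1818 = 31.82.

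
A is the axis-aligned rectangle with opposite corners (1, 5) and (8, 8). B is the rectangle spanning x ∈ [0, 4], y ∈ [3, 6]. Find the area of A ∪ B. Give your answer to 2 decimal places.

By inclusion–exclusion:
Individual areas: |A| = 21, |B| = 12.
|A∩B|: x∈[1,4], y∈[5,6] → 3·1 = 3.
|A ∪ B| = 33 − 3 = 30.00.

30.00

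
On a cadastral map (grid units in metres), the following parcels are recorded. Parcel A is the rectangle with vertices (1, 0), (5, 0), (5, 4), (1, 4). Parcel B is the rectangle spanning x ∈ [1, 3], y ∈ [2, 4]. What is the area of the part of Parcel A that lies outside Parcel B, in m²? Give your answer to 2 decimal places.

12.00

|Parcel A∩Parcel B|: x∈[1,3], y∈[2,4] → 2·2 = 4.
|Parcel A| = 16.
|Parcel A ∖ Parcel B| = |Parcel A| − |Parcel A∩Parcel B| = 16 − 4 = 12.00.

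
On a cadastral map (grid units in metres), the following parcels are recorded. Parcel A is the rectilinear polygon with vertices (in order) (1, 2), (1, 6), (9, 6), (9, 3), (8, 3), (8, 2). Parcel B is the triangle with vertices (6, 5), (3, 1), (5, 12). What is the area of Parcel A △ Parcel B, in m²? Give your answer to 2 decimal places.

|Parcel A| = 31, |Parcel B| = 12.5, |Parcel A∩Parcel B| = 6.3718.
|Parcel A △ Parcel B| = |Parcel A| + |Parcel B| − 2·|Parcel A∩Parcel B| = 31 + 12.5 − 12.7435 = 30.76.

30.76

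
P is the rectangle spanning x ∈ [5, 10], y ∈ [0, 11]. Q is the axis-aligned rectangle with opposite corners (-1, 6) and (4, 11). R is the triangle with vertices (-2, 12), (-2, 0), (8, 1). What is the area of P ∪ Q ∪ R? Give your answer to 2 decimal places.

By inclusion–exclusion:
Individual areas: |P| = 55, |Q| = 25, |R| = 60.
|P∩Q| = 0 (no overlap).
|P∩R| = 5.4.
|Q∩R| = 10.9136.
|P∩Q∩R| = 0.
|P ∪ Q ∪ R| = 140 − 16.3136 + 0 = 123.69.

123.69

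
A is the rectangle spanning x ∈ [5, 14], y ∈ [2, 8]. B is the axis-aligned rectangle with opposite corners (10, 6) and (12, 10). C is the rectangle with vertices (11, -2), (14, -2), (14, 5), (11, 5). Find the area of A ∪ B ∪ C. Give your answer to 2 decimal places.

By inclusion–exclusion:
Individual areas: |A| = 54, |B| = 8, |C| = 21.
|A∩B|: x∈[10,12], y∈[6,8] → 2·2 = 4.
|A∩C|: x∈[11,14], y∈[2,5] → 3·3 = 9.
|B∩C| = 0 (no overlap).
|A∩B∩C| = 0.
|A ∪ B ∪ C| = 83 − 13 + 0 = 70.00.

70.00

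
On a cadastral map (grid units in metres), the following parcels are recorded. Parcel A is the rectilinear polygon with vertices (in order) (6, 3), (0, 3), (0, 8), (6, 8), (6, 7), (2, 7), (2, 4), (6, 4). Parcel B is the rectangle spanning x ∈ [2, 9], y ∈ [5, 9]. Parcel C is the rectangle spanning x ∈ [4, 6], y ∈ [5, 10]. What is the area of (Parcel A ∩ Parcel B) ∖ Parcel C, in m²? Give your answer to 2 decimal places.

2.00

|Parcel A ∩ Parcel B| = 4.
|(Parcel A ∩ Parcel B) ∩ Parcel C| = 2.
|(Parcel A ∩ Parcel B) ∖ Parcel C| = 4 − 2 = 2.00.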